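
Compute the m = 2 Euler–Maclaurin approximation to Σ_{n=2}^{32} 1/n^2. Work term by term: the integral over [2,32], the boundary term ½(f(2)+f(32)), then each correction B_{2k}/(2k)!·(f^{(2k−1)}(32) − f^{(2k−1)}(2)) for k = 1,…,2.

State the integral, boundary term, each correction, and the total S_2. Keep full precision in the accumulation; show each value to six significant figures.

S_2 ≈ 0.614025

∫_2^32 1/x^2 dx evaluates to 0.468750.
½[f(2) + f(32)] = ½[0.250000 + 0.000976562] = 0.125488.
Running total after boundary: 0.594238.
Order-1 term: 1/12 · (-6.10352e-05 − (-0.250000)) = 0.0208282.
Running total after k=1: 0.615067.
Order-2 term: −1/720 · (-7.15256e-07 − (-0.750000)) = -0.00104167.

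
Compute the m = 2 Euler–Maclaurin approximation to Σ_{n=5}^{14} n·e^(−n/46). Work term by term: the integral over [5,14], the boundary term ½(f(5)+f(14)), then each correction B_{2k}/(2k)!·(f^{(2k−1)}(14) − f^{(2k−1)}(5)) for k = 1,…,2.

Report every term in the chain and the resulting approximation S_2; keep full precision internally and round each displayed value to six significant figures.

S_2 ≈ 75.9640

The integral term ∫_5^14 x·e^(−x/46) dx = 68.5822.
Boundary: ½(f(5) + f(14)) = ½(4.48502 + 10.3265) = 7.40574.
Running total after boundary: 75.9879.
k=1: B_{2}/(2)! × [f^{(1)}(14) − f^{(1)}(5)] = 1/12 × (0.513116 − 0.799503) = -0.0238656.
After k=1: 75.9640.
k=2: B_{4}/(4)! × [f^{(3)}(14) − f^{(3)}(5)] = −1/720 × (0.000939662 − 0.00122567) = 3.97228e-07.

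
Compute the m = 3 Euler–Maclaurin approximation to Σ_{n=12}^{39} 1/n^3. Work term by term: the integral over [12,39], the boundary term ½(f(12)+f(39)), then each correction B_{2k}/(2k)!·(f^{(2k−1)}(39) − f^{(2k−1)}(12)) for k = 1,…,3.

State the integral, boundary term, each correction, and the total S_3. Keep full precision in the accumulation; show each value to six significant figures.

Integral: ∫_12^39 1/x^3 dx = 0.00314349.
Boundary: ½(f(12) + f(39)) = ½(0.000578704 + 1.68580e-05) = 0.000297781.
So far: 0.00344127.
k=1: B_{2}/(2)! × [f^{(1)}(39) − f^{(1)}(12)] = 1/12 × (-1.29677e-06 − (-0.000144676)) = 1.19483e-05.
After k=1: 0.00345322.
k=2: B_{4}/(4)! × [f^{(3)}(39) − f^{(3)}(12)] = −1/720 × (-1.70515e-08 − (-2.00939e-05)) = -2.78845e-08.
After k=2: 0.00345319.
k=3: B_{6}/(6)! × [f^{(5)}(39) − f^{(5)}(12)] = 1/30240 × (-4.70851e-10 − (-5.86071e-06)) = 1.93791e-10.

S_3 ≈ 0.00345319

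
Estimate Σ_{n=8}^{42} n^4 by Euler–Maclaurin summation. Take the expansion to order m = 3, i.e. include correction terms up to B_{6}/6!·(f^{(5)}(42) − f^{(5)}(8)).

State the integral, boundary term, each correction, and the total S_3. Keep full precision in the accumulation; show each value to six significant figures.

S_3 ≈ 2.77141e+07

∫_8^42 x^4 dx evaluates to 2.61317e+07.
½[f(8) + f(42)] = ½[4096.00 + 3.11170e+06] = 1.55790e+06.
So far: 2.76896e+07.
k=1: B_{2}/(2)! × [f^{(1)}(42) − f^{(1)}(8)] = 1/12 × (296352 − 2048.00) = 24525.3.
Partial sum through k=1: 2.77141e+07.
k=2: B_{4}/(4)! × [f^{(3)}(42) − f^{(3)}(8)] = −1/720 × (1008.00 − 192.000) = -1.13333.
Partial sum through k=2: 2.77141e+07.
k=3: B_{6}/(6)! × [f^{(5)}(42) − f^{(5)}(8)] = 1/30240 × (0.00000 − 0.00000) = 0.00000.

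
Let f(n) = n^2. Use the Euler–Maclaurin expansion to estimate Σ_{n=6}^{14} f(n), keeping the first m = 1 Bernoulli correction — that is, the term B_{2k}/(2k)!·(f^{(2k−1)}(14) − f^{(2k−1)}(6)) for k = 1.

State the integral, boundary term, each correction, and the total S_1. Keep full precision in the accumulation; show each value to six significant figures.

The integral term ∫_6^14 x^2 dx = 842.667.
½[f(6) + f(14)] = ½[36.0000 + 196.000] = 116.000.
Integral + boundary = 958.667.
Order-1 term: 1/12 · (28.0000 − 12.0000) = 1.33333.

S_1 ≈ 960.000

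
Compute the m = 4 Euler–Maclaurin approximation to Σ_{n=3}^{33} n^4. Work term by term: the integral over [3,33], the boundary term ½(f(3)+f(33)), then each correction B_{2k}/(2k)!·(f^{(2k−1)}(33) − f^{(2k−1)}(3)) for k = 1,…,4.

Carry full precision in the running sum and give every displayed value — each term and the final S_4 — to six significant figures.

S_4 ≈ 8.43200e+06

The integral term ∫_3^33 x^4 dx = 7.82703e+06.
½[f(3) + f(33)] = ½[81.0000 + 1.18592e+06] = 593001.
So far: 8.42003e+06.
Correction k=1: B_{2}/2! · (f^{(1)}(33) − f^{(1)}(3)) = 1/12 · (143748 − 108.000) = 11970.0.
Partial sum through k=1: 8.43200e+06.
Correction k=2: B_{4}/4! · (f^{(3)}(33) − f^{(3)}(3)) = −1/720 · (792.000 − 72.0000) = -1.00000.
Partial sum through k=2: 8.43200e+06.
Correction k=3: B_{6}/6! · (f^{(5)}(33) − f^{(5)}(3)) = 1/30240 · (0.00000 − 0.00000) = 0.00000.
Partial sum through k=3: 8.43200e+06.
Correction k=4: B_{8}/8! · (f^{(7)}(33) − f^{(7)}(3)) = −1/1209600 · (0.00000 − 0.00000) = 0.00000.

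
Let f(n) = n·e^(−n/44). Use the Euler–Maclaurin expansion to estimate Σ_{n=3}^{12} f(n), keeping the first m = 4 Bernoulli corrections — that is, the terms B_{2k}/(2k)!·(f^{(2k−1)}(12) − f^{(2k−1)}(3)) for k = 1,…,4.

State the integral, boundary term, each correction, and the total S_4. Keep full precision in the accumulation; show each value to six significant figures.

Integral: ∫_3^12 x·e^(−x/44) dx = 55.8553.
Boundary: ½(f(3) + f(12)) = ½(2.80227 + 9.13560) = 5.96894.
So far: 61.8242.
Order-1 term: 1/12 · (0.553673 − 0.870403) = -0.0263941.
Running total after k=1: 61.7978.
Order-2 term: −1/720 · (0.00107246 − 0.00141456) = 4.75142e-07.
Running total after k=2: 61.7978.
Order-3 term: 1/30240 · (9.60187e-07 − 1.22909e-06) = -8.89244e-12.
Running total after k=3: 61.7978.
Order-4 term: −1/1209600 · (7.05796e-10 − 8.92319e-10) = 1.54202e-16.

S_4 ≈ 61.7978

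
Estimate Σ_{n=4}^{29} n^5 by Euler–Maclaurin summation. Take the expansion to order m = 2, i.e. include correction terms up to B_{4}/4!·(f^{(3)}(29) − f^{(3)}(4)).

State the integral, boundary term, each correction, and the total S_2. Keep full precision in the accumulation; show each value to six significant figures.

∫_4^29 x^5 dx evaluates to 9.91365e+07.
Boundary: ½(f(4) + f(29)) = ½(1024.00 + 2.05111e+07) = 1.02561e+07.
Integral + boundary = 1.09393e+08.
k=1: B_{2}/(2)! × [f^{(1)}(29) − f^{(1)}(4)] = 1/12 × (3.53640e+06 − 1280.00) = 294594.
Running total after k=1: 1.09687e+08.
k=2: B_{4}/(4)! × [f^{(3)}(29) − f^{(3)}(4)] = −1/720 × (50460.0 − 960.000) = -68.7500.

S_2 ≈ 1.09687e+08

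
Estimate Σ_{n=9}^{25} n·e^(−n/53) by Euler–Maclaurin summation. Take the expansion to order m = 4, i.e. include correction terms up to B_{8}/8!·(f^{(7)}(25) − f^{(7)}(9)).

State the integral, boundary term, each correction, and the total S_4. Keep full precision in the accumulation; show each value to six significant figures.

∫_9^25 x·e^(−x/53) dx evaluates to 193.430.
Boundary: ½(f(9) + f(25)) = ½(7.59442 + 15.5985) = 11.5965.
So far: 205.027.
k=1: B_{2}/(2)! × [f^{(1)}(25) − f^{(1)}(9)] = 1/12 × (0.329630 − 0.700533) = -0.0309086.
Running total after k=1: 204.996.
k=2: B_{4}/(4)! × [f^{(3)}(25) − f^{(3)}(9)] = −1/720 × (0.000561593 − 0.000850189) = 4.00829e-07.
Running total after k=2: 204.996.
k=3: B_{6}/(6)! × [f^{(5)}(25) − f^{(5)}(9)] = 1/30240 × (3.58077e-07 − 5.16550e-07) = -5.24053e-12.
Running total after k=3: 204.996.
k=4: B_{8}/(8)! × [f^{(7)}(25) − f^{(7)}(9)] = −1/1209600 × (1.83776e-10 − 2.60034e-10) = 6.30435e-17.

S_4 ≈ 204.996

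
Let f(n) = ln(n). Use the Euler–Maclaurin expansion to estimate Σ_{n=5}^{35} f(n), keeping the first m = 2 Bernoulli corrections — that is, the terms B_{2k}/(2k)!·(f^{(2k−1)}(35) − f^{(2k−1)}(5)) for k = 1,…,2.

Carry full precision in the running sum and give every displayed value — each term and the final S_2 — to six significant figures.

S_2 ≈ 88.9581

∫_5^35 ln(x) dx evaluates to 86.3900.
Endpoint term: (f(5) + f(35))/2 = (1.60944 + 3.55535)/2 = 2.58239.
So far: 88.9724.
Order-1 term: 1/12 · (0.0285714 − 0.200000) = -0.0142857.
Partial sum through k=1: 88.9581.
Order-2 term: −1/720 · (4.66472e-05 − 0.0160000) = 2.21574e-05.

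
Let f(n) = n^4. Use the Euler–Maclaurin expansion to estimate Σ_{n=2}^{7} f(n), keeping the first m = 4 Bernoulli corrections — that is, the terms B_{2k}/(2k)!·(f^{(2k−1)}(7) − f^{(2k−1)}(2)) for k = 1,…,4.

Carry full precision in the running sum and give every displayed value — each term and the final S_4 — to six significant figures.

Integral: ∫_2^7 x^4 dx = 3355.00.
Boundary: ½(f(2) + f(7)) = ½(16.0000 + 2401.00) = 1208.50.
Running total after boundary: 4563.50.
Order-1 term: 1/12 · (1372.00 − 32.0000) = 111.667.
Running total after k=1: 4675.17.
Order-2 term: −1/720 · (168.000 − 48.0000) = -0.166667.
Running total after k=2: 4675.00.
Order-3 term: 1/30240 · (0.00000 − 0.00000) = 0.00000.
Running total after k=3: 4675.00.
Order-4 term: −1/1209600 · (0.00000 − 0.00000) = 0.00000.

S_4 ≈ 4675.00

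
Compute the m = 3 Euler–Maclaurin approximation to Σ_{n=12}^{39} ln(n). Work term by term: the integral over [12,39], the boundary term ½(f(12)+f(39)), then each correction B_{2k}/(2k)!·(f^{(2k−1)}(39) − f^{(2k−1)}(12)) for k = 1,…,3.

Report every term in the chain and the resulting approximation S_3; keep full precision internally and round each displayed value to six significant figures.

The integral term ∫_12^39 ln(x) dx = 86.0600.
Endpoint term: (f(12) + f(39))/2 = (2.48491 + 3.66356)/2 = 3.07423.
Running total after boundary: 89.1343.
k=1: B_{2}/(2)! × [f^{(1)}(39) − f^{(1)}(12)] = 1/12 × (0.0256410 − 0.0833333) = -0.00480769.
After k=1: 89.1295.
k=2: B_{4}/(4)! × [f^{(3)}(39) − f^{(3)}(12)] = −1/720 × (3.37160e-05 − 0.00115741) = 1.56068e-06.
After k=2: 89.1295.
k=3: B_{6}/(6)! × [f^{(5)}(39) − f^{(5)}(12)] = 1/30240 × (2.66004e-07 − 9.64506e-05) = -3.18071e-09.

S_3 ≈ 89.1295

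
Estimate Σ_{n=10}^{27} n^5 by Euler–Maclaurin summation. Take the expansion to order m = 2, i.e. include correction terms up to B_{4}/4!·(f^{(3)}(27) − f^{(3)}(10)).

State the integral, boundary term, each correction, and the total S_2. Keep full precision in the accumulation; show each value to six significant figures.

∫_10^27 x^5 dx evaluates to 6.44034e+07.
½[f(10) + f(27)] = ½[100000 + 1.43489e+07] = 7.22445e+06.
Running total after boundary: 7.16279e+07.
Correction k=1: B_{2}/2! · (f^{(1)}(27) − f^{(1)}(10)) = 1/12 · (2.65720e+06 − 50000.0) = 217267.
Partial sum through k=1: 7.18451e+07.
Correction k=2: B_{4}/4! · (f^{(3)}(27) − f^{(3)}(10)) = −1/720 · (43740.0 − 6000.00) = -52.4167.

S_2 ≈ 7.18451e+07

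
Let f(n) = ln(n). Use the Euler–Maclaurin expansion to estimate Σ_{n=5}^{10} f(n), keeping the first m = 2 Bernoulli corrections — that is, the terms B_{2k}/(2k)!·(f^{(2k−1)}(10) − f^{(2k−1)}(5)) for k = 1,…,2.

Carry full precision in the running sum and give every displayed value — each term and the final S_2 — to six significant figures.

Integral: ∫_5^10 ln(x) dx = 9.97866.
Endpoint term: (f(5) + f(10))/2 = (1.60944 + 2.30259)/2 = 1.95601.
So far: 11.9347.
Order-1 term: 1/12 · (0.100000 − 0.200000) = -0.00833333.
Partial sum through k=1: 11.9263.
Order-2 term: −1/720 · (0.00200000 − 0.0160000) = 1.94444e-05.

S_2 ≈ 11.9264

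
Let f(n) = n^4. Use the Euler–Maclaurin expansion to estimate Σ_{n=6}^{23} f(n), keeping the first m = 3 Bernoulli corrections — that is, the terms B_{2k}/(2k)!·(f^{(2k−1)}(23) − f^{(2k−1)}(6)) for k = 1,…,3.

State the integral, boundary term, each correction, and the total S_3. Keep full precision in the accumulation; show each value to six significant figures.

Integral: ∫_6^23 x^4 dx = 1.28571e+06.
Boundary: ½(f(6) + f(23)) = ½(1296.00 + 279841) = 140568.
Running total after boundary: 1.42628e+06.
k=1: B_{2}/(2)! × [f^{(1)}(23) − f^{(1)}(6)] = 1/12 × (48668.0 − 864.000) = 3983.67.
Partial sum through k=1: 1.43027e+06.
k=2: B_{4}/(4)! × [f^{(3)}(23) − f^{(3)}(6)] = −1/720 × (552.000 − 144.000) = -0.566667.
Partial sum through k=2: 1.43026e+06.
k=3: B_{6}/(6)! × [f^{(5)}(23) − f^{(5)}(6)] = 1/30240 × (0.00000 − 0.00000) = 0.00000.

S_3 ≈ 1.43026e+06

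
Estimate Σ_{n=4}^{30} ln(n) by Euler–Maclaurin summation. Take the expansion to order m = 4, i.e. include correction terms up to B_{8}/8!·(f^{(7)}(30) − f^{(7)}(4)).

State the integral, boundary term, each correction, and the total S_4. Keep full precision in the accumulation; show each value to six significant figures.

Integral: ∫_4^30 ln(x) dx = 70.4907.
Boundary: ½(f(4) + f(30)) = ½(1.38629 + 3.40120) = 2.39375.
Integral + boundary = 72.8845.
Order-1 term: 1/12 · (0.0333333 − 0.250000) = -0.0180556.
After k=1: 72.8664.
Order-2 term: −1/720 · (7.40741e-05 − 0.0312500) = 4.32999e-05.
After k=2: 72.8665.
Order-3 term: 1/30240 · (9.87654e-07 − 0.0234375) = -7.75017e-07.
After k=3: 72.8665.
Order-4 term: −1/1209600 · (3.29218e-08 − 0.0439453) = 3.63304e-08.

S_4 ≈ 72.8665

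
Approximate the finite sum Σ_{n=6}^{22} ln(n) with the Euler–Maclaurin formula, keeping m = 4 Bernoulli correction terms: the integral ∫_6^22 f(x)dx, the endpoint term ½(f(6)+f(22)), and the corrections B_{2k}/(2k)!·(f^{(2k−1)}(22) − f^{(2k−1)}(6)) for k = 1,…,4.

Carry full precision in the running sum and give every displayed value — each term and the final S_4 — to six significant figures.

S_4 ≈ 43.6837

The integral term ∫_6^22 ln(x) dx = 41.2524.
½[f(6) + f(22)] = ½[1.79176 + 3.09104] = 2.44140.
Integral + boundary = 43.6938.
Order-1 term: 1/12 · (0.0454545 − 0.166667) = -0.0101010.
Partial sum through k=1: 43.6837.
Order-2 term: −1/720 · (0.000187829 − 0.00925926) = 1.25992e-05.
Partial sum through k=2: 43.6837.
Order-3 term: 1/30240 · (4.65691e-06 − 0.00308642) = -1.01910e-07.
Partial sum through k=3: 43.6837.
Order-4 term: −1/1209600 · (2.88651e-07 − 0.00257202) = 2.12610e-09.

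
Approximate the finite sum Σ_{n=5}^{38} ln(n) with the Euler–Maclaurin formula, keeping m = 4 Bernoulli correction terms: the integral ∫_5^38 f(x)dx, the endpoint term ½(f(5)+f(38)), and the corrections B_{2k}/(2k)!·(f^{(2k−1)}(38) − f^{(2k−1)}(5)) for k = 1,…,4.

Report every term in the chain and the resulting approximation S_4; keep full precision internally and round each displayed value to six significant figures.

S_4 ≈ 99.7901

Integral: ∫_5^38 ln(x) dx = 97.1811.
Endpoint term: (f(5) + f(38))/2 = (1.60944 + 3.63759)/2 = 2.62351.
Integral + boundary = 99.8046.
k=1: B_{2}/(2)! × [f^{(1)}(38) − f^{(1)}(5)] = 1/12 × (0.0263158 − 0.200000) = -0.0144737.
Partial sum through k=1: 99.7901.
k=2: B_{4}/(4)! × [f^{(3)}(38) − f^{(3)}(5)] = −1/720 × (3.64485e-05 − 0.0160000) = 2.21716e-05.
Partial sum through k=2: 99.7901.
k=3: B_{6}/(6)! × [f^{(5)}(38) − f^{(5)}(5)] = 1/30240 × (3.02896e-07 − 0.00768000) = -2.53958e-07.
Partial sum through k=3: 99.7901.
k=4: B_{8}/(8)! × [f^{(7)}(38) − f^{(7)}(5)] = −1/1209600 × (6.29285e-09 − 0.00921600) = 7.61904e-09.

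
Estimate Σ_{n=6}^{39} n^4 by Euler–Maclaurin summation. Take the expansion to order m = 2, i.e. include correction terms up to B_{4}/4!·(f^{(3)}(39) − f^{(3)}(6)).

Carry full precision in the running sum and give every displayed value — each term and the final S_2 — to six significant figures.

S_2 ≈ 1.92204e+07

Integral: ∫_6^39 x^4 dx = 1.80433e+07.
½[f(6) + f(39)] = ½[1296.00 + 2.31344e+06] = 1.15737e+06.
Integral + boundary = 1.92007e+07.
Correction k=1: B_{2}/2! · (f^{(1)}(39) − f^{(1)}(6)) = 1/12 · (237276 − 864.000) = 19701.0.
Running total after k=1: 1.92204e+07.
Correction k=2: B_{4}/4! · (f^{(3)}(39) − f^{(3)}(6)) = −1/720 · (936.000 − 144.000) = -1.10000.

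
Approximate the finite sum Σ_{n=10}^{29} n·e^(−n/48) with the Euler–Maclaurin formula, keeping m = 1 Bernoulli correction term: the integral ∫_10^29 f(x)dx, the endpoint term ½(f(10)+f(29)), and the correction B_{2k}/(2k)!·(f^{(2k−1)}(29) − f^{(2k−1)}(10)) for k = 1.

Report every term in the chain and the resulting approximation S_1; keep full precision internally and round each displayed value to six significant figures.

S_1 ≈ 252.406

The integral term ∫_10^29 x·e^(−x/48) dx = 240.457.
Endpoint term: (f(10) + f(29))/2 = (8.11936 + 15.8494)/2 = 11.9844.
So far: 252.441.
Correction k=1: B_{2}/2! · (f^{(1)}(29) − f^{(1)}(10)) = 1/12 · (0.216335 − 0.642783) = -0.0355374.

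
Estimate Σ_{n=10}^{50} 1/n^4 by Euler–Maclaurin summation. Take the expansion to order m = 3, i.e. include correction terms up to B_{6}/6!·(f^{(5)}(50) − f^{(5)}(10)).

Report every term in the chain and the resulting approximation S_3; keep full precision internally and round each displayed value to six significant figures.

The integral term ∫_10^50 1/x^4 dx = 0.000330667.
Endpoint term: (f(10) + f(50))/2 = (0.000100000 + 1.60000e-07)/2 = 5.00800e-05.
Running total after boundary: 0.000380747.
Correction k=1: B_{2}/2! · (f^{(1)}(50) − f^{(1)}(10)) = 1/12 · (-1.28000e-08 − (-4.00000e-05)) = 3.33227e-06.
Running total after k=1: 0.000384079.
Correction k=2: B_{4}/4! · (f^{(3)}(50) − f^{(3)}(10)) = −1/720 · (-1.53600e-10 − (-1.20000e-05)) = -1.66665e-08.
Running total after k=2: 0.000384062.
Correction k=3: B_{6}/6! · (f^{(5)}(50) − f^{(5)}(10)) = 1/30240 · (-3.44064e-12 − (-6.72000e-06)) = 2.22222e-10.

S_3 ≈ 0.000384062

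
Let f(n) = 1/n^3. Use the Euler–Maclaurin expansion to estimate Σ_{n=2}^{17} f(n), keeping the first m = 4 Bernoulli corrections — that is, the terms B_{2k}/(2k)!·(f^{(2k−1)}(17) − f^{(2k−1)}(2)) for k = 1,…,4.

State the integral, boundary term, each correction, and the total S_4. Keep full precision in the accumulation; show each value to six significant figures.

S_4 ≈ 0.200371

The integral term ∫_2^17 1/x^3 dx = 0.123270.
½[f(2) + f(17)] = ½[0.125000 + 0.000203542] = 0.0626018.
Integral + boundary = 0.185872.
Correction k=1: B_{2}/2! · (f^{(1)}(17) − f^{(1)}(2)) = 1/12 · (-3.59191e-05 − (-0.187500)) = 0.0156220.
Running total after k=1: 0.201494.
Correction k=2: B_{4}/4! · (f^{(3)}(17) − f^{(3)}(2)) = −1/720 · (-2.48575e-06 − (-0.937500)) = -0.00130208.
Running total after k=2: 0.200192.
Correction k=3: B_{6}/6! · (f^{(5)}(17) − f^{(5)}(2)) = 1/30240 · (-3.61251e-07 − (-9.84375)) = 0.000325521.
Running total after k=3: 0.200517.
Correction k=4: B_{8}/8! · (f^{(7)}(17) − f^{(7)}(2)) = −1/1209600 · (-9.00003e-08 − (-177.188)) = -0.000146484.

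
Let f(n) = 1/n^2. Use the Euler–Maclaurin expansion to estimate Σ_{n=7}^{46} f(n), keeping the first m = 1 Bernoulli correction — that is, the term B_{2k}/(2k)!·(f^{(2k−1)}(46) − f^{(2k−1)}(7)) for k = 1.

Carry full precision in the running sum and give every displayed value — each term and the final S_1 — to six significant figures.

S_1 ≈ 0.132043

Integral: ∫_7^46 1/x^2 dx = 0.121118.
Boundary: ½(f(7) + f(46)) = ½(0.0204082 + 0.000472590) = 0.0104404.
So far: 0.131558.
Order-1 term: 1/12 · (-2.05474e-05 − (-0.00583090)) = 0.000484196.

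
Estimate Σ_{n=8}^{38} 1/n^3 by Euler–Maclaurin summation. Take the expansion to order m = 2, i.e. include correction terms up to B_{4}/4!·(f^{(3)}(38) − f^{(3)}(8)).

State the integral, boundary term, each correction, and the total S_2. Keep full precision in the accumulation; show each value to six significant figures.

Integral: ∫_8^38 1/x^3 dx = 0.00746624.
Boundary: ½(f(8) + f(38)) = ½(0.00195312 + 1.82242e-05) = 0.000985675.
So far: 0.00845191.
Correction k=1: B_{2}/2! · (f^{(1)}(38) − f^{(1)}(8)) = 1/12 · (-1.43876e-06 − (-0.000732422)) = 6.09153e-05.
Running total after k=1: 0.00851283.
Correction k=2: B_{4}/4! · (f^{(3)}(38) − f^{(3)}(8)) = −1/720 · (-1.99274e-08 − (-0.000228882)) = -3.17864e-07.

S_2 ≈ 0.00851251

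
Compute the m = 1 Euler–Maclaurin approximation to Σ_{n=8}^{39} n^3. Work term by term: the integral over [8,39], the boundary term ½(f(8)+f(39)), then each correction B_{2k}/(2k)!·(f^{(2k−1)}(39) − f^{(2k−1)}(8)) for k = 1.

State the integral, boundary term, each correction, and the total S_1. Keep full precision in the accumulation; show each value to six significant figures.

S_1 ≈ 607616

Integral: ∫_8^39 x^3 dx = 577336.
Endpoint term: (f(8) + f(39))/2 = (512.000 + 59319.0)/2 = 29915.5.
So far: 607252.
Order-1 term: 1/12 · (4563.00 − 192.000) = 364.250.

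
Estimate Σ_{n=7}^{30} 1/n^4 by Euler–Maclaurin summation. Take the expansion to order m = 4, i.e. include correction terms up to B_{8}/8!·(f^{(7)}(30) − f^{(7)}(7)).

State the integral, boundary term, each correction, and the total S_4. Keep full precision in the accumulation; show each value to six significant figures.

Integral: ∫_7^30 1/x^4 dx = 0.000959472.
Boundary: ½(f(7) + f(30)) = ½(0.000416493 + 1.23457e-06) = 0.000208864.
So far: 0.00116834.
Correction k=1: B_{2}/2! · (f^{(1)}(30) − f^{(1)}(7)) = 1/12 · (-1.64609e-07 − (-0.000237996)) = 1.98193e-05.
Partial sum through k=1: 0.00118815.
Correction k=2: B_{4}/4! · (f^{(3)}(30) − f^{(3)}(7)) = −1/720 · (-5.48697e-09 − (-0.000145712)) = -2.02370e-07.
Partial sum through k=2: 0.00118795.
Correction k=3: B_{6}/6! · (f^{(5)}(30) − f^{(5)}(7)) = 1/30240 · (-3.41411e-10 − (-0.000166528)) = 5.50686e-09.
Partial sum through k=3: 0.00118796.
Correction k=4: B_{8}/8! · (f^{(7)}(30) − f^{(7)}(7)) = −1/1209600 · (-3.41411e-11 − (-0.000305868)) = -2.52867e-10.

S_4 ≈ 0.00118796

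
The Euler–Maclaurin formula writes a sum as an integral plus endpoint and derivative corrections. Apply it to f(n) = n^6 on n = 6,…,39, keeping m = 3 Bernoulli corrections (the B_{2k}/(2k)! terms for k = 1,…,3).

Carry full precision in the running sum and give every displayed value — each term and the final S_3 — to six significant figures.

S_3 ≈ 2.14089e+10

Integral: ∫_6^39 x^6 dx = 1.96044e+10.
Boundary: ½(f(6) + f(39)) = ½(46656.0 + 3.51874e+09) = 1.75940e+09.
Running total after boundary: 2.13638e+10.
Order-1 term: 1/12 · (5.41345e+08 − 46656.0) = 4.51082e+07.
Partial sum through k=1: 2.14089e+10.
Order-2 term: −1/720 · (7.11828e+06 − 25920.0) = -9850.50.
Partial sum through k=2: 2.14089e+10.
Order-3 term: 1/30240 · (28080.0 − 4320.00) = 0.785714.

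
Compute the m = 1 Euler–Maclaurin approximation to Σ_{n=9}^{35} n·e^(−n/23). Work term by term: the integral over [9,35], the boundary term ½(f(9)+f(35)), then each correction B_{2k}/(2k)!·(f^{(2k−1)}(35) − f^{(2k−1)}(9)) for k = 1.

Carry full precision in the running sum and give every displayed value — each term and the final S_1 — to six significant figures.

Integral: ∫_9^35 x·e^(−x/23) dx = 206.410.
½[f(9) + f(35)] = ½[6.08557 + 7.64161] = 6.86359.
Integral + boundary = 213.273.
Order-1 term: 1/12 · (-0.113912 − 0.411584) = -0.0437914.

S_1 ≈ 213.229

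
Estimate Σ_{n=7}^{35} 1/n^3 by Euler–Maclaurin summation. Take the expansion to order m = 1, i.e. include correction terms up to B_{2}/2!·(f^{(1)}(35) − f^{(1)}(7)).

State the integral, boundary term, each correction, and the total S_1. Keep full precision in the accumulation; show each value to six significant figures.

S_1 ≈ 0.0113693

∫_7^35 1/x^3 dx evaluates to 0.00979592.
Endpoint term: (f(7) + f(35))/2 = (0.00291545 + 2.33236e-05)/2 = 0.00146939.
So far: 0.0112653.
Order-1 term: 1/12 · (-1.99917e-06 − (-0.00124948)) = 0.000103957.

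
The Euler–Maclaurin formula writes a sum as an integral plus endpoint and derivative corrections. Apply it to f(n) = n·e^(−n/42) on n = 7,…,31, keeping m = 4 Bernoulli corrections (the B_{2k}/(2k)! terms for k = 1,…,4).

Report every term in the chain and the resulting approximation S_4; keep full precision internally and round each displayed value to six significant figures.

S_4 ≈ 286.763

∫_7^31 x·e^(−x/42) dx evaluates to 276.439.
½[f(7) + f(31)] = ½[5.92537 + 14.8187] = 10.3721.
Running total after boundary: 286.811.
Order-1 term: 1/12 · (0.125197 − 0.705401) = -0.0483504.
Partial sum through k=1: 286.763.
Order-2 term: −1/720 · (0.000612950 − 0.00135962) = 1.03704e-06.
Partial sum through k=2: 286.763.
Order-3 term: 1/30240 · (6.54720e-07 − 1.31482e-06) = -2.18288e-11.
Partial sum through k=3: 286.763.
Order-4 term: −1/1209600 · (5.45331e-10 − 1.05379e-09) = 4.20354e-16.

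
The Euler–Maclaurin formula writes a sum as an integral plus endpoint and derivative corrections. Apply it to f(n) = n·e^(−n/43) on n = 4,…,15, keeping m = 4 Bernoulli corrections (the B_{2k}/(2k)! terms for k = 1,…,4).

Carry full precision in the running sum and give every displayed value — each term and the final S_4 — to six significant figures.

The integral term ∫_4^15 x·e^(−x/43) dx = 81.9424.
½[f(4) + f(15)] = ½[3.64469 + 10.5826] = 7.11365.
So far: 89.0560.
k=1: B_{2}/(2)! × [f^{(1)}(15) − f^{(1)}(4)] = 1/12 × (0.459401 − 0.826412) = -0.0305843.
Partial sum through k=1: 89.0254.
k=2: B_{4}/(4)! × [f^{(3)}(15) − f^{(3)}(4)] = −1/720 × (0.00101158 − 0.00143253) = 5.84656e-07.
Partial sum through k=2: 89.0254.
k=3: B_{6}/(6)! × [f^{(5)}(15) − f^{(5)}(4)] = 1/30240 × (9.59820e-07 − 1.30780e-06) = -1.15072e-11.
Partial sum through k=3: 89.0254.
k=4: B_{8}/(8)! × [f^{(7)}(15) − f^{(7)}(4)] = −1/1209600 × (7.42316e-10 − 9.95584e-10) = 2.09381e-16.

S_4 ≈ 89.0254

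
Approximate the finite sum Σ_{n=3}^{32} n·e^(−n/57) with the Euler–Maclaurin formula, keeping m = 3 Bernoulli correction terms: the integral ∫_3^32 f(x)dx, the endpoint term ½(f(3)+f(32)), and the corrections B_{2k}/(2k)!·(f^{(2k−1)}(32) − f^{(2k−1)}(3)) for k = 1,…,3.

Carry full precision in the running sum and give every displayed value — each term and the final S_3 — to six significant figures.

S_3 ≈ 361.471

The integral term ∫_3^32 x·e^(−x/57) dx = 350.975.
½[f(3) + f(32)] = ½[2.84619 + 18.2531] = 10.5496.
Running total after boundary: 361.525.
k=1: B_{2}/(2)! × [f^{(1)}(32) − f^{(1)}(3)] = 1/12 × (0.250179 − 0.898796) = -0.0540515.
Partial sum through k=1: 361.471.
k=2: B_{4}/(4)! × [f^{(3)}(32) − f^{(3)}(3)] = −1/720 × (0.000428130 − 0.000860651) = 6.00724e-07.
Partial sum through k=2: 361.471.
k=3: B_{6}/(6)! × [f^{(5)}(32) − f^{(5)}(3)] = 1/30240 × (2.39846e-07 − 4.44649e-07) = -6.77260e-12.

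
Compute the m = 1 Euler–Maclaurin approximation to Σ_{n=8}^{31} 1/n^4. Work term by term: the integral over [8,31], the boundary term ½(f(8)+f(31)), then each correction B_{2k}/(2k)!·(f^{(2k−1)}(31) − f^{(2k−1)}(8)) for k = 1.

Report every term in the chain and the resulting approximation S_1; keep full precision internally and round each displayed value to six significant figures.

∫_8^31 1/x^4 dx evaluates to 0.000639853.
Endpoint term: (f(8) + f(31))/2 = (0.000244141 + 1.08281e-06)/2 = 0.000122612.
So far: 0.000762464.
Order-1 term: 1/12 · (-1.39718e-07 − (-0.000122070)) = 1.01609e-05.

S_1 ≈ 0.000772625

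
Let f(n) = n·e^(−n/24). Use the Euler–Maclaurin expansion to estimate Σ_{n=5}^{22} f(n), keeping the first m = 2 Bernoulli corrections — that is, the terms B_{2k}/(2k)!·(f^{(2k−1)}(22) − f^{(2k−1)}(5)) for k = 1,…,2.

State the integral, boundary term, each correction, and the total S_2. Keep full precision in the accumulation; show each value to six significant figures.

S_2 ≈ 130.051

The integral term ∫_5^22 x·e^(−x/24) dx = 123.674.
Boundary: ½(f(5) + f(22)) = ½(4.05968 + 8.79669) = 6.42819.
Integral + boundary = 130.102.
k=1: B_{2}/(2)! × [f^{(1)}(22) − f^{(1)}(5)] = 1/12 × (0.0333208 − 0.642783) = -0.0507885.
Partial sum through k=1: 130.051.
k=2: B_{4}/(4)! × [f^{(3)}(22) − f^{(3)}(5)] = −1/720 × (0.00144622 − 0.00393517) = 3.45688e-06.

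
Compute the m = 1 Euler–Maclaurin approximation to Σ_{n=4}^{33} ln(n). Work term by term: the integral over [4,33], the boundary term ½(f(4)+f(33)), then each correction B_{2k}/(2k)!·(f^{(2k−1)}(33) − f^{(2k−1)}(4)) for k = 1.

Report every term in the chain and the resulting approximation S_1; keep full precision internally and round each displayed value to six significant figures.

The integral term ∫_4^33 ln(x) dx = 80.8396.
Endpoint term: (f(4) + f(33))/2 = (1.38629 + 3.49651)/2 = 2.44140.
Running total after boundary: 83.2810.
Correction k=1: B_{2}/2! · (f^{(1)}(33) − f^{(1)}(4)) = 1/12 · (0.0303030 − 0.250000) = -0.0183081.

S_1 ≈ 83.2627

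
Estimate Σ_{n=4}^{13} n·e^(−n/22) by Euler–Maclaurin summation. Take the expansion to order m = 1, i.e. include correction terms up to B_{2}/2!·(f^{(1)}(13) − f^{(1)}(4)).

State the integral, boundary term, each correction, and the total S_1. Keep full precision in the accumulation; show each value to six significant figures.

S_1 ≈ 55.6919

Integral: ∫_4^13 x·e^(−x/22) dx = 50.4625.
Endpoint term: (f(4) + f(13))/2 = (3.33501 + 7.19971)/2 = 5.26736.
Integral + boundary = 55.7299.
Correction k=1: B_{2}/2! · (f^{(1)}(13) − f^{(1)}(4)) = 1/12 · (0.226564 − 0.682161) = -0.0379664.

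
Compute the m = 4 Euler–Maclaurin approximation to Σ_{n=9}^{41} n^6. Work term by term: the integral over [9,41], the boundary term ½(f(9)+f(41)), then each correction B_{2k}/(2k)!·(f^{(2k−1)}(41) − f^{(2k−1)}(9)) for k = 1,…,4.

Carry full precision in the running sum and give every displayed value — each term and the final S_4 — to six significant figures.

S_4 ≈ 3.02546e+10

Integral: ∫_9^41 x^6 dx = 2.78214e+10.
Endpoint term: (f(9) + f(41))/2 = (531441 + 4.75010e+09)/2 = 2.37532e+09.
Running total after boundary: 3.01967e+10.
Order-1 term: 1/12 · (6.95137e+08 − 354294) = 5.78986e+07.
After k=1: 3.02546e+10.
Order-2 term: −1/720 · (8.27052e+06 − 87480.0) = -11365.3.
After k=2: 3.02546e+10.
Order-3 term: 1/30240 · (29520.0 − 6480.00) = 0.761905.
After k=3: 3.02546e+10.
Order-4 term: −1/1209600 · (0.00000 − 0.00000) = 0.00000.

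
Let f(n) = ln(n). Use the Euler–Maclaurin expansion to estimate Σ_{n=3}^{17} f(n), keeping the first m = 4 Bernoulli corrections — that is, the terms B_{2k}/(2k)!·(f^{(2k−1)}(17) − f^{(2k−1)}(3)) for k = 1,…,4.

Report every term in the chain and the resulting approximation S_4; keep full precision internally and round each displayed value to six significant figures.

The integral term ∫_3^17 ln(x) dx = 30.8688.
Endpoint term: (f(3) + f(17))/2 = (1.09861 + 2.83321)/2 = 1.96591.
Integral + boundary = 32.8347.
Order-1 term: 1/12 · (0.0588235 − 0.333333) = -0.0228758.
Partial sum through k=1: 32.8118.
Order-2 term: −1/720 · (0.000407083 − 0.0740741) = 0.000102315.
Partial sum through k=2: 32.8119.
Order-3 term: 1/30240 · (1.69031e-05 − 0.0987654) = -3.26549e-06.
Partial sum through k=3: 32.8119.
Order-4 term: −1/1209600 · (1.75465e-06 − 0.329218) = 2.72170e-07.

S_4 ≈ 32.8119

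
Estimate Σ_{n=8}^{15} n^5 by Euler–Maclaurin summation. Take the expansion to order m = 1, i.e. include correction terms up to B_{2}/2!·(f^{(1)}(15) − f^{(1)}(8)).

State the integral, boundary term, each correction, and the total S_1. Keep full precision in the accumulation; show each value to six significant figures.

∫_8^15 x^5 dx evaluates to 1.85475e+06.
Boundary: ½(f(8) + f(15)) = ½(32768.0 + 759375) = 396072.
Integral + boundary = 2.25082e+06.
k=1: B_{2}/(2)! × [f^{(1)}(15) − f^{(1)}(8)] = 1/12 × (253125 − 20480.0) = 19387.1.

S_1 ≈ 2.27021e+06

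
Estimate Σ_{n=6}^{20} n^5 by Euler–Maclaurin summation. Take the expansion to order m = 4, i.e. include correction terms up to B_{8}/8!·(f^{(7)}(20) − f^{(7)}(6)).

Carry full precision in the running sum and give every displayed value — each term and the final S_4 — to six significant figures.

The integral term ∫_6^20 x^5 dx = 1.06589e+07.
Endpoint term: (f(6) + f(20))/2 = (7776.00 + 3.20000e+06)/2 = 1.60389e+06.
Integral + boundary = 1.22628e+07.
Correction k=1: B_{2}/2! · (f^{(1)}(20) − f^{(1)}(6)) = 1/12 · (800000 − 6480.00) = 66126.7.
Running total after k=1: 1.23289e+07.
Correction k=2: B_{4}/4! · (f^{(3)}(20) − f^{(3)}(6)) = −1/720 · (24000.0 − 2160.00) = -30.3333.
Running total after k=2: 1.23289e+07.
Correction k=3: B_{6}/6! · (f^{(5)}(20) − f^{(5)}(6)) = 1/30240 · (120.000 − 120.000) = 0.00000.
Running total after k=3: 1.23289e+07.
Correction k=4: B_{8}/8! · (f^{(7)}(20) − f^{(7)}(6)) = −1/1209600 · (0.00000 − 0.00000) = 0.00000.

S_4 ≈ 1.23289e+07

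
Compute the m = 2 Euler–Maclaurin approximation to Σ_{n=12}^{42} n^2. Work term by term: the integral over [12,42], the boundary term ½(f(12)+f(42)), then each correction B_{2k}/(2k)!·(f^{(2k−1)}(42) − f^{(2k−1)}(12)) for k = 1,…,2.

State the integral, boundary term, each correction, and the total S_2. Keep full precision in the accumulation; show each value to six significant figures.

The integral term ∫_12^42 x^2 dx = 24120.0.
½[f(12) + f(42)] = ½[144.000 + 1764.00] = 954.000.
Running total after boundary: 25074.0.
Order-1 term: 1/12 · (84.0000 − 24.0000) = 5.00000.
Partial sum through k=1: 25079.0.
Order-2 term: −1/720 · (0.00000 − 0.00000) = 0.00000.

S_2 ≈ 25079.0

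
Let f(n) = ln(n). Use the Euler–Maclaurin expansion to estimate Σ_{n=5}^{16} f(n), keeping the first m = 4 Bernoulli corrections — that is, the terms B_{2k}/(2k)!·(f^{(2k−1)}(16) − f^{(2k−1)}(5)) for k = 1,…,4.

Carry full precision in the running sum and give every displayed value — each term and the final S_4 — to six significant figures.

S_4 ≈ 27.4938

Integral: ∫_5^16 ln(x) dx = 25.3142.
Boundary: ½(f(5) + f(16)) = ½(1.60944 + 2.77259) = 2.19101.
So far: 27.5052.
Order-1 term: 1/12 · (0.0625000 − 0.200000) = -0.0114583.
Partial sum through k=1: 27.4938.
Order-2 term: −1/720 · (0.000488281 − 0.0160000) = 2.15441e-05.
Partial sum through k=2: 27.4938.
Order-3 term: 1/30240 · (2.28882e-05 − 0.00768000) = -2.53211e-07.
Partial sum through k=3: 27.4938.
Order-4 term: −1/1209600 · (2.68221e-06 − 0.00921600) = 7.61683e-09.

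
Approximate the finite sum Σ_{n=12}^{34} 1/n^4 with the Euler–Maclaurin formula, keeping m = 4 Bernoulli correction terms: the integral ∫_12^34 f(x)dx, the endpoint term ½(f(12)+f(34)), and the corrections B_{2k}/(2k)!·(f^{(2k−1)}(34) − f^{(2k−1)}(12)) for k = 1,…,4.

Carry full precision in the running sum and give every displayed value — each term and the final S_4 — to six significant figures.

∫_12^34 1/x^4 dx evaluates to 0.000184420.
Boundary: ½(f(12) + f(34)) = ½(4.82253e-05 + 7.48315e-07) = 2.44868e-05.
So far: 0.000208907.
Correction k=1: B_{2}/2! · (f^{(1)}(34) − f^{(1)}(12)) = 1/12 · (-8.80370e-08 − (-1.60751e-05)) = 1.33226e-06.
Partial sum through k=1: 0.000210239.
Correction k=2: B_{4}/4! · (f^{(3)}(34) − f^{(3)}(12)) = −1/720 · (-2.28470e-09 − (-3.34898e-06)) = -4.64819e-09.
Partial sum through k=2: 0.000210235.
Correction k=3: B_{6}/6! · (f^{(5)}(34) − f^{(5)}(12)) = 1/30240 · (-1.10677e-10 − (-1.30238e-06)) = 4.30645e-11.
Partial sum through k=3: 0.000210235.
Correction k=4: B_{8}/8! · (f^{(7)}(34) − f^{(7)}(12)) = −1/1209600 · (-8.61675e-12 − (-8.13988e-07)) = -6.72933e-13.

S_4 ≈ 0.000210235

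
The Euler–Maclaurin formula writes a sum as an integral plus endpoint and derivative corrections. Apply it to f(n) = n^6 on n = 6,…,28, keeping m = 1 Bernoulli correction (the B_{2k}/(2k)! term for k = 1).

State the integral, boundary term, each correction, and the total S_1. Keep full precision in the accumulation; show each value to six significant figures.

∫_6^28 x^6 dx evaluates to 1.92752e+09.
Boundary: ½(f(6) + f(28)) = ½(46656.0 + 4.81890e+08) = 2.40968e+08.
Running total after boundary: 2.16849e+09.
Order-1 term: 1/12 · (1.03262e+08 − 46656.0) = 8.60130e+06.

S_1 ≈ 2.17709e+09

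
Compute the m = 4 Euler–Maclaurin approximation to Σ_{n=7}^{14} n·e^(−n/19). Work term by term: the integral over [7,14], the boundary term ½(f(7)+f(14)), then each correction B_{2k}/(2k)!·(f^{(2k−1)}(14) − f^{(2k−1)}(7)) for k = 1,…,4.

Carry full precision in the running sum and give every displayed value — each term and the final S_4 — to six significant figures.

The integral term ∫_7^14 x·e^(−x/19) dx = 41.6654.
Endpoint term: (f(7) + f(14))/2 = (4.84278 + 6.70072)/2 = 5.77175.
Integral + boundary = 47.4371.
k=1: B_{2}/(2)! × [f^{(1)}(14) − f^{(1)}(7)] = 1/12 × (0.125953 − 0.436943) = -0.0259158.
After k=1: 47.4112.
k=2: B_{4}/(4)! × [f^{(3)}(14) − f^{(3)}(7)] = −1/720 × (0.00300055 − 0.00504320) = 2.83701e-06.
After k=2: 47.4112.
k=3: B_{6}/(6)! × [f^{(5)}(14) − f^{(5)}(7)] = 1/30240 × (1.56571e-05 − 2.45873e-05) = -2.95313e-10.
After k=3: 47.4112.
k=4: B_{8}/(8)! × [f^{(7)}(14) − f^{(7)}(7)] = −1/1209600 × (6.37185e-08 − 9.75196e-08) = 2.79441e-14.

S_4 ≈ 47.4112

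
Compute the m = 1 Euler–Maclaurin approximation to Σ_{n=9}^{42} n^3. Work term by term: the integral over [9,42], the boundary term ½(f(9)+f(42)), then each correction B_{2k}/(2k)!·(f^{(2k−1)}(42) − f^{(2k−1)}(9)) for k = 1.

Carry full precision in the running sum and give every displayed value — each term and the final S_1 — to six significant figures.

S_1 ≈ 814113

The integral term ∫_9^42 x^3 dx = 776284.
½[f(9) + f(42)] = ½[729.000 + 74088.0] = 37408.5.
Running total after boundary: 813692.
Order-1 term: 1/12 · (5292.00 − 243.000) = 420.750.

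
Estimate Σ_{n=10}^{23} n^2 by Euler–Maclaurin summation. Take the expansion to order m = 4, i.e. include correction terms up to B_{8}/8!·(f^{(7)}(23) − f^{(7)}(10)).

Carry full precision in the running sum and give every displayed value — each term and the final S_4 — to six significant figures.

S_4 ≈ 4039.00

Integral: ∫_10^23 x^2 dx = 3722.33.
½[f(10) + f(23)] = ½[100.000 + 529.000] = 314.500.
Running total after boundary: 4036.83.
Correction k=1: B_{2}/2! · (f^{(1)}(23) − f^{(1)}(10)) = 1/12 · (46.0000 − 20.0000) = 2.16667.
Partial sum through k=1: 4039.00.
Correction k=2: B_{4}/4! · (f^{(3)}(23) − f^{(3)}(10)) = −1/720 · (0.00000 − 0.00000) = 0.00000.
Partial sum through k=2: 4039.00.
Correction k=3: B_{6}/6! · (f^{(5)}(23) − f^{(5)}(10)) = 1/30240 · (0.00000 − 0.00000) = 0.00000.
Partial sum through k=3: 4039.00.
Correction k=4: B_{8}/8! · (f^{(7)}(23) − f^{(7)}(10)) = −1/1209600 · (0.00000 − 0.00000) = 0.00000.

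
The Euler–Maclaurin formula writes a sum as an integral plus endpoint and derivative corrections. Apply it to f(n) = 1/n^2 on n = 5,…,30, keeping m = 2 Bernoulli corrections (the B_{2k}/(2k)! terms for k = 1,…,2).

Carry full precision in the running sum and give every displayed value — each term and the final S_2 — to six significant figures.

S_2 ≈ 0.188539

The integral term ∫_5^30 1/x^2 dx = 0.166667.
Endpoint term: (f(5) + f(30))/2 = (0.0400000 + 0.00111111)/2 = 0.0205556.
Integral + boundary = 0.187222.
Correction k=1: B_{2}/2! · (f^{(1)}(30) − f^{(1)}(5)) = 1/12 · (-7.40741e-05 − (-0.0160000)) = 0.00132716.
Running total after k=1: 0.188549.
Correction k=2: B_{4}/4! · (f^{(3)}(30) − f^{(3)}(5)) = −1/720 · (-9.87654e-07 − (-0.00768000)) = -1.06653e-05.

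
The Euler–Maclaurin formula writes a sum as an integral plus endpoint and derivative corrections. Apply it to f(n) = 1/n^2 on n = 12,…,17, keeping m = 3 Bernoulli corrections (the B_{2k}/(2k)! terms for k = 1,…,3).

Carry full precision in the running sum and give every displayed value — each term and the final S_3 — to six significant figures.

∫_12^17 1/x^2 dx evaluates to 0.0245098.
½[f(12) + f(17)] = ½[0.00694444 + 0.00346021] = 0.00520233.
So far: 0.0297121.
Order-1 term: 1/12 · (-0.000407083 − (-0.00115741)) = 6.25270e-05.
Partial sum through k=1: 0.0297747.
Order-2 term: −1/720 · (-1.69031e-05 − (-9.64506e-05)) = -1.10483e-07.
Partial sum through k=2: 0.0297745.
Order-3 term: 1/30240 · (-1.75465e-06 − (-2.00939e-05)) = 6.06456e-10.

S_3 ≈ 0.0297745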